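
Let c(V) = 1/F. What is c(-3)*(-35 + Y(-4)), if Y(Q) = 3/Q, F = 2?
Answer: -143/8 ≈ -17.875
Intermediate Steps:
c(V) = ½ (c(V) = 1/2 = ½)
c(-3)*(-35 + Y(-4)) = (-35 + 3/(-4))/2 = (-35 + 3*(-¼))/2 = (-35 - ¾)/2 = (½)*(-143/4) = -143/8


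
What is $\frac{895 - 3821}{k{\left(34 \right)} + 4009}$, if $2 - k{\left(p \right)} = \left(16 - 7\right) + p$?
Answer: $- \frac{1463}{1984} \approx -0.7374$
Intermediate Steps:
$k{\left(p \right)} = -7 - p$ ($k{\left(p \right)} = 2 - \left(\left(16 - 7\right) + p\right) = 2 - \left(9 + p\right) = -7 - p$)
$\frac{895 - 3821}{k{\left(34 \right)} + 4009} = \frac{895 - 3821}{\left(-7 - 34\right) + 4009} = - \frac{2926}{\left(-7 - 34\right) + 4009} = - \frac{2926}{-41 + 4009} = - \frac{2926}{3968} = \left(-2926\right) \frac{1}{3968} = - \frac{1463}{1984}$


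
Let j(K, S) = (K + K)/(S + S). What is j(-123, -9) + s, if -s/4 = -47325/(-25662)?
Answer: 80707/12831 ≈ 6.2900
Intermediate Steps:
j(K, S) = K/S (j(K, S) = (2*K)/((2*S)) = (2*K)*(1/(2*S)) = K/S)
s = -31550/4277 (s = -(-189300)/(-25662) = -(-189300)*(-1)/25662 = -4*15775/8554 = -31550/4277 ≈ -7.3767)
j(-123, -9) + s = -123/(-9) - 31550/4277 = -123*(-⅑) - 31550/4277 = 41/3 - 31550/4277 = 80707/12831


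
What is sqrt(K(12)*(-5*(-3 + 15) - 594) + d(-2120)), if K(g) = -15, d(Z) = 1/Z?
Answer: sqrt(11022515470)/1060 ≈ 99.045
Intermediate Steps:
sqrt(K(12)*(-5*(-3 + 15) - 594) + d(-2120)) = sqrt(-15*(-5*(-3 + 15) - 594) + 1/(-2120)) = sqrt(-15*(-5*12 - 594) - 1/2120) = sqrt(-15*(-60 - 594) - 1/2120) = sqrt(-15*(-654) - 1/2120) = sqrt(9810 - 1/2120) = sqrt(20797199/2120) = sqrt(11022515470)/1060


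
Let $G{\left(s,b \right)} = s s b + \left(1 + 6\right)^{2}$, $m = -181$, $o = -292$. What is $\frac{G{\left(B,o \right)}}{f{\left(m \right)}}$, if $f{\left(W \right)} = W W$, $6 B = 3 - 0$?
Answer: $- \frac{24}{32761} \approx -0.00073258$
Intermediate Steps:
$B = \frac{1}{2}$ ($B = \frac{3 - 0}{6} = \frac{3 + 0}{6} = \frac{1}{6} \cdot 3 = \frac{1}{2} \approx 0.5$)
$G{\left(s,b \right)} = 49 + b s^{2}$ ($G{\left(s,b \right)} = s^{2} b + 7^{2} = b s^{2} + 49 = 49 + b s^{2}$)
$f{\left(W \right)} = W^{2}$
$\frac{G{\left(B,o \right)}}{f{\left(m \right)}} = \frac{49 - \frac{292}{4}}{\left(-181\right)^{2}} = \frac{49 - 73}{32761} = \left(49 - 73\right) \frac{1}{32761} = \left(-24\right) \frac{1}{32761} = - \frac{24}{32761}$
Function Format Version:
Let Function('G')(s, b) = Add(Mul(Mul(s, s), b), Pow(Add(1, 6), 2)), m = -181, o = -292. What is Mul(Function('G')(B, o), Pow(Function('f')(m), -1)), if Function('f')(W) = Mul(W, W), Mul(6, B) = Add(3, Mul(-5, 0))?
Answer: Rational(-24, 32761) ≈ -0.00073258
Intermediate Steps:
B = Rational(1, 2) (B = Mul(Rational(1, 6), Add(3, Mul(-5, 0))) = Mul(Rational(1, 6), Add(3, 0)) = Mul(Rational(1, 6), 3) = Rational(1, 2) ≈ 0.50000)
Function('G')(s, b) = Add(49, Mul(b, Pow(s, 2))) (Function('G')(s, b) = Add(Mul(Pow(s, 2), b), Pow(7, 2)) = Add(Mul(b, Pow(s, 2)), 49) = Add(49, Mul(b, Pow(s, 2))))
Function('f')(W) = Pow(W, 2)
Mul(Function('G')(B, o), Pow(Function('f')(m), -1)) = Mul(Add(49, Mul(-292, Pow(Rational(1, 2), 2))), Pow(Pow(-181, 2), -1)) = Mul(Add(49, Mul(-292, Rational(1, 4))), Pow(32761, -1)) = Mul(Add(49, -73), Rational(1, 32761)) = Mul(-24, Rational(1, 32761)) = Rational(-24, 32761)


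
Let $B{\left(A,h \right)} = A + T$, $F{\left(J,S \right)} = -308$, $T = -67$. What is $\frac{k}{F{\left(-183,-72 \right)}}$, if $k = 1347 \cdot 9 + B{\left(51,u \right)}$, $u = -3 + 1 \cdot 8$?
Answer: $- \frac{12107}{308} \approx -39.308$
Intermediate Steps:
$u = 5$ ($u = -3 + 8 = 5$)
$B{\left(A,h \right)} = -67 + A$ ($B{\left(A,h \right)} = A - 67 = -67 + A$)
$k = 12107$ ($k = 1347 \cdot 9 + \left(-67 + 51\right) = 12123 - 16 = 12107$)
$\frac{k}{F{\left(-183,-72 \right)}} = \frac{12107}{-308} = 12107 \left(- \frac{1}{308}\right) = - \frac{12107}{308}$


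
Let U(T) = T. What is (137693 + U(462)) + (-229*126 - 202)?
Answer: 109099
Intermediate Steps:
(137693 + U(462)) + (-229*126 - 202) = (137693 + 462) + (-229*126 - 202) = 138155 + (-28854 - 202) = 138155 - 29056 = 109099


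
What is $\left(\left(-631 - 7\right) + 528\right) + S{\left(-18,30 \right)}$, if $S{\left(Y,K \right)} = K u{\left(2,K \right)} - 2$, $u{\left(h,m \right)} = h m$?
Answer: $1688$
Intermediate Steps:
$S{\left(Y,K \right)} = -2 + 2 K^{2}$ ($S{\left(Y,K \right)} = K 2 K - 2 = 2 K^{2} - 2 = -2 + 2 K^{2}$)
$\left(\left(-631 - 7\right) + 528\right) + S{\left(-18,30 \right)} = \left(\left(-631 - 7\right) + 528\right) - \left(2 - 2 \cdot 30^{2}\right) = \left(\left(-631 - 7\right) + 528\right) + \left(-2 + 2 \cdot 900\right) = \left(-638 + 528\right) + \left(-2 + 1800\right) = -110 + 1798 = 1688$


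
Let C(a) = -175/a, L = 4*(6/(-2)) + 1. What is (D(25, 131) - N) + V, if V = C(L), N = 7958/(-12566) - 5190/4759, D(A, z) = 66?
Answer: 27507611238/328908767 ≈ 83.633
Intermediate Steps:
L = -11 (L = 4*(6*(-½)) + 1 = 4*(-3) + 1 = -12 + 1 = -11)
N = -51544831/29900797 (N = 7958*(-1/12566) - 5190*1/4759 = -3979/6283 - 5190/4759 = -51544831/29900797 ≈ -1.7239)
V = 175/11 (V = -175/(-11) = -175*(-1/11) = 175/11 ≈ 15.909)
(D(25, 131) - N) + V = (66 - 1*(-51544831/29900797)) + 175/11 = (66 + 51544831/29900797) + 175/11 = 2024997433/29900797 + 175/11 = 27507611238/328908767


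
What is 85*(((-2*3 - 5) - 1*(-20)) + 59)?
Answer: 5780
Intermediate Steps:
85*(((-2*3 - 5) - 1*(-20)) + 59) = 85*(((-6 - 5) + 20) + 59) = 85*((-11 + 20) + 59) = 85*(9 + 59) = 85*68 = 5780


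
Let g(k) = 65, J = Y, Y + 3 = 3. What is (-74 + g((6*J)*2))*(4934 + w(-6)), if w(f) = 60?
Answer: -44946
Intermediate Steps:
Y = 0 (Y = -3 + 3 = 0)
J = 0
(-74 + g((6*J)*2))*(4934 + w(-6)) = (-74 + 65)*(4934 + 60) = -9*4994 = -44946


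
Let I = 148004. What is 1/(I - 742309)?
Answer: -1/594305 ≈ -1.6826e-6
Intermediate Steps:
1/(I - 742309) = 1/(148004 - 742309) = 1/(-594305) = -1/594305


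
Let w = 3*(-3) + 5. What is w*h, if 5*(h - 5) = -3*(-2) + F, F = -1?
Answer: -24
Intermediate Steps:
h = 6 (h = 5 + (-3*(-2) - 1)/5 = 5 + (6 - 1)/5 = 5 + (1/5)*5 = 5 + 1 = 6)
w = -4 (w = -9 + 5 = -4)
w*h = -4*6 = -24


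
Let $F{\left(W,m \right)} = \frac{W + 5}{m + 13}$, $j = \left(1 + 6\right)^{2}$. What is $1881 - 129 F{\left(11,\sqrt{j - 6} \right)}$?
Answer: $\frac{35029}{21} + \frac{344 \sqrt{43}}{21} \approx 1775.5$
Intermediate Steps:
$j = 49$ ($j = 7^{2} = 49$)
$F{\left(W,m \right)} = \frac{5 + W}{13 + m}$
$1881 - 129 F{\left(11,\sqrt{j - 6} \right)} = 1881 - 129 \frac{5 + 11}{13 + \sqrt{49 - 6}} = 1881 - 129 \frac{1}{13 + \sqrt{43}} \cdot 16 = 1881 - 129 \frac{16}{13 + \sqrt{43}} = 1881 - \frac{2064}{13 + \sqrt{43}}$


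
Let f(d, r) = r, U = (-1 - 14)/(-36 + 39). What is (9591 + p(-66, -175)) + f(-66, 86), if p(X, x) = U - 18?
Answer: 9654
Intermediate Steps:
U = -5 (U = -15/3 = -15*1/3 = -5)
p(X, x) = -23 (p(X, x) = -5 - 18 = -23)
(9591 + p(-66, -175)) + f(-66, 86) = (9591 - 23) + 86 = 9568 + 86 = 9654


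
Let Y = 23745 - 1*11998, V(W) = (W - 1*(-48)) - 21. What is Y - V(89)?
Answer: 11631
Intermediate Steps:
V(W) = 27 + W (V(W) = (W + 48) - 21 = (48 + W) - 21 = 27 + W)
Y = 11747 (Y = 23745 - 11998 = 11747)
Y - V(89) = 11747 - (27 + 89) = 11747 - 1*116 = 11747 - 116 = 11631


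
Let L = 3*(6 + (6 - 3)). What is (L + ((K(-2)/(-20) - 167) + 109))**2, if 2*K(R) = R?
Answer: 383161/400 ≈ 957.90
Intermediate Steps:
K(R) = R/2
L = 27 (L = 3*(6 + 3) = 3*9 = 27)
(L + ((K(-2)/(-20) - 167) + 109))**2 = (27 + ((((1/2)*(-2))/(-20) - 167) + 109))**2 = (27 + ((-1*(-1/20) - 167) + 109))**2 = (27 + ((1/20 - 167) + 109))**2 = (27 + (-3339/20 + 109))**2 = (27 - 1159/20)**2 = (-619/20)**2 = 383161/400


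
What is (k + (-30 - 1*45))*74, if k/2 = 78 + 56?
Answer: 14282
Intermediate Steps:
k = 268 (k = 2*(78 + 56) = 2*134 = 268)
(k + (-30 - 1*45))*74 = (268 + (-30 - 1*45))*74 = (268 + (-30 - 45))*74 = (268 - 75)*74 = 193*74 = 14282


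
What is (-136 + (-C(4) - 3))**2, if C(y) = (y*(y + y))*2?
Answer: 41209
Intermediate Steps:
C(y) = 4*y**2 (C(y) = (y*(2*y))*2 = (2*y**2)*2 = 4*y**2)
(-136 + (-C(4) - 3))**2 = (-136 + (-4*4**2 - 3))**2 = (-136 + (-4*16 - 3))**2 = (-136 + (-1*64 - 3))**2 = (-136 + (-64 - 3))**2 = (-136 - 67)**2 = (-203)**2 = 41209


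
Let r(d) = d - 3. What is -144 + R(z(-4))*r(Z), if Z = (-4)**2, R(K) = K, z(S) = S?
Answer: -196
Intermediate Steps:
Z = 16
r(d) = -3 + d
-144 + R(z(-4))*r(Z) = -144 - 4*(-3 + 16) = -144 - 4*13 = -144 - 52 = -196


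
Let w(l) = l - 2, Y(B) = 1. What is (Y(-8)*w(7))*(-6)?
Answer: -30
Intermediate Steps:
w(l) = -2 + l
(Y(-8)*w(7))*(-6) = (1*(-2 + 7))*(-6) = (1*5)*(-6) = 5*(-6) = -30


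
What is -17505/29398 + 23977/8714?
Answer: 138084319/64043543 ≈ 2.1561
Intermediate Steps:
-17505/29398 + 23977/8714 = 138084319/64043543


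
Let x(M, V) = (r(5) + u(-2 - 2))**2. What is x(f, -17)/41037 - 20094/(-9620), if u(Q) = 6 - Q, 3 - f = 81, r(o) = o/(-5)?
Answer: 137562783/65795990 ≈ 2.0907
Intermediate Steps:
r(o) = -o/5 (r(o) = o*(-1/5) = -o/5)
f = -78 (f = 3 - 1*81 = 3 - 81 = -78)
x(M, V) = 81 (x(M, V) = (-1/5*5 + (6 - (-2 - 2)))**2 = (-1 + (6 - 1*(-4)))**2 = (-1 + (6 + 4))**2 = (-1 + 10)**2 = 9**2 = 81)
x(f, -17)/41037 - 20094/(-9620) = 81/41037 - 20094/(-9620) = 81*(1/41037) - 20094*(-1/9620) = 27/13679 + 10047/4810 = 137562783/65795990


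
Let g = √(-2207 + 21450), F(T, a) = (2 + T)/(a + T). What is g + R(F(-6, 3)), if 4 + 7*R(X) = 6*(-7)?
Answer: -46/7 + √19243 ≈ 132.15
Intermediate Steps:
F(T, a) = (2 + T)/(T + a)
g = √19243 ≈ 138.72
R(X) = -46/7 (R(X) = -4/7 + (6*(-7))/7 = -4/7 + (⅐)*(-42) = -4/7 - 6 = -46/7)
g + R(F(-6, 3)) = √19243 - 46/7 = -46/7 + √19243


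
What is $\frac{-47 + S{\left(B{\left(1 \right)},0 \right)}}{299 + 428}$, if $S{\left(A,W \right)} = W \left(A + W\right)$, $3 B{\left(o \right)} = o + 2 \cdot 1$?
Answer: $- \frac{47}{727} \approx -0.064649$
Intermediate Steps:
$B{\left(o \right)} = \frac{2}{3} + \frac{o}{3}$ ($B{\left(o \right)} = \frac{o + 2 \cdot 1}{3} = \frac{o + 2}{3} = \frac{2 + o}{3} = \frac{2}{3} + \frac{o}{3}$)
$\frac{-47 + S{\left(B{\left(1 \right)},0 \right)}}{299 + 428} = \frac{-47 + 0 \left(\left(\frac{2}{3} + \frac{1}{3} \cdot 1\right) + 0\right)}{299 + 428} = \frac{-47 + 0 \left(\left(\frac{2}{3} + \frac{1}{3}\right) + 0\right)}{727} = \left(-47 + 0 \left(1 + 0\right)\right) \frac{1}{727} = \left(-47 + 0 \cdot 1\right) \frac{1}{727} = \left(-47 + 0\right) \frac{1}{727} = \left(-47\right) \frac{1}{727} = - \frac{47}{727}$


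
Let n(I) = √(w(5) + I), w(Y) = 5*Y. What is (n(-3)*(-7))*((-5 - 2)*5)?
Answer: 245*√22 ≈ 1149.2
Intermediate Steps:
n(I) = √(25 + I) (n(I) = √(5*5 + I) = √(25 + I))
(n(-3)*(-7))*((-5 - 2)*5) = (√(25 - 3)*(-7))*((-5 - 2)*5) = (√22*(-7))*(-7*5) = -7*√22*(-35) = 245*√22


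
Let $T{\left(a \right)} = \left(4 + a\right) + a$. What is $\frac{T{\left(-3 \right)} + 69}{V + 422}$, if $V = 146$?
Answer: $\frac{67}{568} \approx 0.11796$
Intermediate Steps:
$T{\left(a \right)} = 4 + 2 a$
$\frac{T{\left(-3 \right)} + 69}{V + 422} = \frac{\left(4 + 2 \left(-3\right)\right) + 69}{146 + 422} = \frac{\left(4 - 6\right) + 69}{568} = \left(-2 + 69\right) \frac{1}{568} = 67 \cdot \frac{1}{568} = \frac{67}{568}$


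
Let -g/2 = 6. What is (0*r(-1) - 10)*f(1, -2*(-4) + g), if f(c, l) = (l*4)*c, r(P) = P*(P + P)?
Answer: 160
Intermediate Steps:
g = -12 (g = -2*6 = -12)
r(P) = 2*P² (r(P) = P*(2*P) = 2*P²)
f(c, l) = 4*c*l (f(c, l) = (4*l)*c = 4*c*l)
(0*r(-1) - 10)*f(1, -2*(-4) + g) = (0*(2*(-1)²) - 10)*(4*1*(-2*(-4) - 12)) = (0*(2*1) - 10)*(4*1*(8 - 12)) = (0*2 - 10)*(4*1*(-4)) = (0 - 10)*(-16) = -10*(-16) = 160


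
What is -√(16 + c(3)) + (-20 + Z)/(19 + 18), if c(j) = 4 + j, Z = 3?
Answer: -17/37 - √23 ≈ -5.2553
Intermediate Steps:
-√(16 + c(3)) + (-20 + Z)/(19 + 18) = -√(16 + (4 + 3)) + (-20 + 3)/(19 + 18) = -√(16 + 7) - 17/37 = -√23 - 17*1/37 = -√23 - 17/37 = -17/37 - √23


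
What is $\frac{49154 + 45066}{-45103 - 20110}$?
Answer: $- \frac{94220}{65213} \approx -1.4448$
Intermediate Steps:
$\frac{49154 + 45066}{-45103 - 20110} = \frac{94220}{-65213} = 94220 \left(- \frac{1}{65213}\right) = - \frac{94220}{65213}$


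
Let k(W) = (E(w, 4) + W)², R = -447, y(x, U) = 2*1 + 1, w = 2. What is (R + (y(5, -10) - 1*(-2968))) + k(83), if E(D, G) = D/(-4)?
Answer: 37321/4 ≈ 9330.3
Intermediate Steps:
y(x, U) = 3 (y(x, U) = 2 + 1 = 3)
E(D, G) = -D/4 (E(D, G) = D*(-¼) = -D/4)
k(W) = (-½ + W)² (k(W) = (-¼*2 + W)² = (-½ + W)²)
(R + (y(5, -10) - 1*(-2968))) + k(83) = (-447 + (3 - 1*(-2968))) + (-1 + 2*83)²/4 = (-447 + (3 + 2968)) + (-1 + 166)²/4 = (-447 + 2971) + (¼)*165² = 2524 + (¼)*27225 = 2524 + 27225/4 = 37321/4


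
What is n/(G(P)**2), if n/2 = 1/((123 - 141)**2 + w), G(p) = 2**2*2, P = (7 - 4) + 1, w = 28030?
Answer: 1/907328 ≈ 1.1021e-6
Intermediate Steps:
P = 4 (P = 3 + 1 = 4)
G(p) = 8 (G(p) = 4*2 = 8)
n = 1/14177 (n = 2/((123 - 141)**2 + 28030) = 2/((-18)**2 + 28030) = 2/(324 + 28030) = 2/28354 = 2*(1/28354) = 1/14177 ≈ 7.0537e-5)
n/(G(P)**2) = 1/(14177*(8**2)) = (1/14177)/64 = (1/14177)*(1/64) = 1/907328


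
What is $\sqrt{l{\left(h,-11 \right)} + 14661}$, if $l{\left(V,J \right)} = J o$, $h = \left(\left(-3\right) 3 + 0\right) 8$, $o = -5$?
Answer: $2 \sqrt{3679} \approx 121.31$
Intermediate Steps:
$h = -72$ ($h = \left(-9 + 0\right) 8 = \left(-9\right) 8 = -72$)
$l{\left(V,J \right)} = - 5 J$ ($l{\left(V,J \right)} = J \left(-5\right) = - 5 J$)
$\sqrt{l{\left(h,-11 \right)} + 14661} = \sqrt{\left(-5\right) \left(-11\right) + 14661} = \sqrt{55 + 14661} = \sqrt{14716} = 2 \sqrt{3679}$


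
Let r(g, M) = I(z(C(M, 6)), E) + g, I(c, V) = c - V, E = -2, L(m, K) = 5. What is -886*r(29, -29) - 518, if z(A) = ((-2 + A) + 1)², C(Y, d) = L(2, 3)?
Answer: -42160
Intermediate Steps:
C(Y, d) = 5
z(A) = (-1 + A)²
r(g, M) = 18 + g (r(g, M) = ((-1 + 5)² - 1*(-2)) + g = (4² + 2) + g = (16 + 2) + g = 18 + g)
-886*r(29, -29) - 518 = -886*(18 + 29) - 518 = -886*47 - 518 = -41642 - 518 = -42160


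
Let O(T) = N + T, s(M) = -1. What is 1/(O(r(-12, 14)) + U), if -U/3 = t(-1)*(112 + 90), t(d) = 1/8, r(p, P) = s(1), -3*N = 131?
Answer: -12/1445 ≈ -0.0083045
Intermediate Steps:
N = -131/3 (N = -⅓*131 = -131/3 ≈ -43.667)
r(p, P) = -1
t(d) = ⅛
U = -303/4 (U = -3*(112 + 90)/8 = -3*202/8 = -3*101/4 = -303/4 ≈ -75.750)
O(T) = -131/3 + T
1/(O(r(-12, 14)) + U) = 1/((-131/3 - 1) - 303/4) = 1/(-134/3 - 303/4) = 1/(-1445/12) = -12/1445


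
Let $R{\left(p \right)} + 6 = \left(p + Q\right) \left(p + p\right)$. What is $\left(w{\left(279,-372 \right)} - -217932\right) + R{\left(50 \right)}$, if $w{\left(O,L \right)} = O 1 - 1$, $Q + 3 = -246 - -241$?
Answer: $222404$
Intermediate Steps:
$Q = -8$ ($Q = -3 - 5 = -8$)
$w{\left(O,L \right)} = -1 + O$ ($w{\left(O,L \right)} = O - 1 = -1 + O$)
$R{\left(p \right)} = -6 + 2 p \left(-8 + p\right)$ ($R{\left(p \right)} = -6 + \left(p - 8\right) \left(p + p\right) = -6 + \left(-8 + p\right) 2 p = -6 + 2 p \left(-8 + p\right)$)
$\left(w{\left(279,-372 \right)} - -217932\right) + R{\left(50 \right)} = \left(\left(-1 + 279\right) - -217932\right) - \left(806 - 5000\right) = \left(278 + 217932\right) - -4194 = 218210 - -4194 = 218210 + 4194 = 222404$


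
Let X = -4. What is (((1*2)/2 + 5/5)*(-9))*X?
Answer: 72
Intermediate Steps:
(((1*2)/2 + 5/5)*(-9))*X = (((1*2)/2 + 5/5)*(-9))*(-4) = ((2*(½) + 5*(⅕))*(-9))*(-4) = ((1 + 1)*(-9))*(-4) = (2*(-9))*(-4) = -18*(-4) = 72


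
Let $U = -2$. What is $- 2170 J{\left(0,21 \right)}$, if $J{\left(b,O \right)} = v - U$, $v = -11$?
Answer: $19530$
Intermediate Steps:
$J{\left(b,O \right)} = -9$ ($J{\left(b,O \right)} = -11 - -2 = -11 + 2 = -9$)
$- 2170 J{\left(0,21 \right)} = \left(-2170\right) \left(-9\right) = 19530$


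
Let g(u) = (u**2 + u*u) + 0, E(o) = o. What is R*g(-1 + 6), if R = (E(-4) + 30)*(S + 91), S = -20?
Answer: 92300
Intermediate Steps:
g(u) = 2*u**2 (g(u) = (u**2 + u**2) + 0 = 2*u**2 + 0 = 2*u**2)
R = 1846 (R = (-4 + 30)*(-20 + 91) = 26*71 = 1846)
R*g(-1 + 6) = 1846*(2*(-1 + 6)**2) = 1846*(2*5**2) = 1846*(2*25) = 1846*50 = 92300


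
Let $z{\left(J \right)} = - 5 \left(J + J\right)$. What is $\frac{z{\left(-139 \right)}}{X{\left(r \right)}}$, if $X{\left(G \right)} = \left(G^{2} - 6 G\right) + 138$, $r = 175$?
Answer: $\frac{1390}{29713} \approx 0.046781$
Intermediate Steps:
$z{\left(J \right)} = - 10 J$ ($z{\left(J \right)} = - 5 \cdot 2 J = - 10 J$)
$X{\left(G \right)} = 138 + G^{2} - 6 G$
$\frac{z{\left(-139 \right)}}{X{\left(r \right)}} = \frac{\left(-10\right) \left(-139\right)}{138 + 175^{2} - 1050} = \frac{1390}{138 + 30625 - 1050} = \frac{1390}{29713}$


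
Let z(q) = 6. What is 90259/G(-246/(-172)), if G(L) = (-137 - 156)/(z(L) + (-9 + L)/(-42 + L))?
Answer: -649413505/340759 ≈ -1905.8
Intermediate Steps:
G(L) = -293/(6 + (-9 + L)/(-42 + L)) (G(L) = (-137 - 156)/(6 + (-9 + L)/(-42 + L)) = -293/(6 + (-9 + L)/(-42 + L)))
90259/G(-246/(-172)) = 90259/((293*(42 - (-246)/(-172))/(-261 + 7*(-246/(-172))))) = 90259/((293*(42 - (-246)*(-1)/172)/(-261 + 7*(-246*(-1/172))))) = 90259/((293*(42 - 1*123/86)/(-261 + 7*(123/86)))) = 90259/((293*(42 - 123/86)/(-261 + 861/86))) = 90259/((293*(3489/86)/(-21585/86))) = 90259/((293*(-86/21585)*(3489/86))) = 90259/(-340759/7195) = 90259*(-7195/340759) = -649413505/340759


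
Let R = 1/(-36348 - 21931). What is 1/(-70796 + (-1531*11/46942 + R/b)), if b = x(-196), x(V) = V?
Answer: -5471465636/387359844119055 ≈ -1.4125e-5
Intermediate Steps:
R = -1/58279 (R = 1/(-58279) = -1/58279 ≈ -1.7159e-5)
b = -196
1/(-70796 + (-1531*11/46942 + R/b)) = 1/(-70796 + (-1531*11/46942 - 1/58279/(-196))) = 1/(-70796 + (-16841*1/46942 - 1/58279*(-1/196))) = 1/(-70796 + (-16841/46942 + 1/11422684)) = 1/(-70796 - 1962952799/5471465636) = 1/(-387359844119055/5471465636) = -5471465636/387359844119055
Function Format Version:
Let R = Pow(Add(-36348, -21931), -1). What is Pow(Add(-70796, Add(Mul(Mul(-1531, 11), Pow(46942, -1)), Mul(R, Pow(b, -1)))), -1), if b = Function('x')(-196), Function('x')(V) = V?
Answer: Rational(-5471465636, 387359844119055) ≈ -1.4125e-5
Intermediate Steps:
R = Rational(-1, 58279) (R = Pow(-58279, -1) = Rational(-1, 58279) ≈ -1.7159e-5)
b = -196
Pow(Add(-70796, Add(Mul(Mul(-1531, 11), Pow(46942, -1)), Mul(R, Pow(b, -1)))), -1) = Pow(Add(-70796, Add(Mul(Mul(-1531, 11), Pow(46942, -1)), Mul(Rational(-1, 58279), Pow(-196, -1)))), -1) = Pow(Add(-70796, Add(Mul(-16841, Rational(1, 46942)), Mul(Rational(-1, 58279), Rational(-1, 196)))), -1) = Pow(Add(-70796, Add(Rational(-16841, 46942), Rational(1, 11422684))), -1) = Pow(Add(-70796, Rational(-1962952799, 5471465636)), -1) = Pow(Rational(-387359844119055, 5471465636), -1) = Rational(-5471465636, 387359844119055)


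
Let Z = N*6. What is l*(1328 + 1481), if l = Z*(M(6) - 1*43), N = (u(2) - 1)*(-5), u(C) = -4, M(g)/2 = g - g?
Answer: -18118050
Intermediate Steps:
M(g) = 0 (M(g) = 2*(g - g) = 2*0 = 0)
N = 25 (N = (-4 - 1)*(-5) = -5*(-5) = 25)
Z = 150 (Z = 25*6 = 150)
l = -6450 (l = 150*(0 - 1*43) = 150*(0 - 43) = 150*(-43) = -6450)
l*(1328 + 1481) = -6450*(1328 + 1481) = -6450*2809 = -18118050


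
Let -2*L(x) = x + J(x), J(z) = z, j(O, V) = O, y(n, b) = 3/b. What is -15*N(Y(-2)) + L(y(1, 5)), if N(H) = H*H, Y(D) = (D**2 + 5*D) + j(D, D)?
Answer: -4803/5 ≈ -960.60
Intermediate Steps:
Y(D) = D**2 + 6*D (Y(D) = (D**2 + 5*D) + D = D**2 + 6*D)
N(H) = H**2
L(x) = -x (L(x) = -(x + x)/2 = -x)
-15*N(Y(-2)) + L(y(1, 5)) = -15*4*(6 - 2)**2 - 3/5 = -15*(-2*4)**2 - 3/5 = -15*(-8)**2 - 1*3/5 = -15*64 - 3/5 = -960 - 3/5 = -4803/5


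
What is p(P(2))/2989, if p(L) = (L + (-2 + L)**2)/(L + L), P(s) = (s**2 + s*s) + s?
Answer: 37/29890 ≈ 0.0012379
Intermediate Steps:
P(s) = s + 2*s**2 (P(s) = (s**2 + s**2) + s = 2*s**2 + s = s + 2*s**2)
p(L) = (L + (-2 + L)**2)/(2*L) (p(L) = (L + (-2 + L)**2)/((2*L)) = (L + (-2 + L)**2)*(1/(2*L)) = (L + (-2 + L)**2)/(2*L))
p(P(2))/2989 = ((2*(1 + 2*2) + (-2 + 2*(1 + 2*2))**2)/(2*((2*(1 + 2*2)))))/2989 = ((2*(1 + 4) + (-2 + 2*(1 + 4))**2)/(2*((2*(1 + 4)))))*(1/2989) = ((2*5 + (-2 + 2*5)**2)/(2*((2*5))))*(1/2989) = ((1/2)*(10 + (-2 + 10)**2)/10)*(1/2989) = ((1/2)*(1/10)*(10 + 8**2))*(1/2989) = ((1/2)*(1/10)*(10 + 64))*(1/2989) = ((1/2)*(1/10)*74)*(1/2989) = (37/10)*(1/2989) = 37/29890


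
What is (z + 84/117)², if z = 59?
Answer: 5424241/1521 ≈ 3566.2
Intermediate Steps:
(z + 84/117)² = (59 + 84/117)² = (59 + 84*(1/117))² = (59 + 28/39)² = (2329/39)² = 5424241/1521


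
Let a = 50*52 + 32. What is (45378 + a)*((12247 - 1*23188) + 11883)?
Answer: 45225420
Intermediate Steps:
a = 2632 (a = 2600 + 32 = 2632)
(45378 + a)*((12247 - 1*23188) + 11883) = (45378 + 2632)*((12247 - 1*23188) + 11883) = 48010*((12247 - 23188) + 11883) = 48010*(-10941 + 11883) = 48010*942 = 45225420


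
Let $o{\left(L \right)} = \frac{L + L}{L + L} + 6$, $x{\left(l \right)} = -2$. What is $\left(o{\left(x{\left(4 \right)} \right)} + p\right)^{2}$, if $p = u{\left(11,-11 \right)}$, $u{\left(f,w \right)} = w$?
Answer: $16$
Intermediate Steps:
$p = -11$
$o{\left(L \right)} = 7$ ($o{\left(L \right)} = \frac{2 L}{2 L} + 6 = 2 L \frac{1}{2 L} + 6 = 1 + 6 = 7$)
$\left(o{\left(x{\left(4 \right)} \right)} + p\right)^{2} = \left(7 - 11\right)^{2} = \left(-4\right)^{2} = 16$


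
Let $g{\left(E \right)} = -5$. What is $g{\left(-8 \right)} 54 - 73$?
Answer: $-343$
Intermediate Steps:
$g{\left(-8 \right)} 54 - 73 = \left(-5\right) 54 - 73 = -270 - 73 = -343$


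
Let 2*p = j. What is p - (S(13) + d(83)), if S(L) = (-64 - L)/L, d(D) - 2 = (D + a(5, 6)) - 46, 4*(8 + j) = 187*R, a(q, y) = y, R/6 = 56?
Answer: 101542/13 ≈ 7810.9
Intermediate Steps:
R = 336 (R = 6*56 = 336)
j = 15700 (j = -8 + (187*336)/4 = -8 + (¼)*62832 = -8 + 15708 = 15700)
p = 7850 (p = (½)*15700 = 7850)
d(D) = -38 + D (d(D) = 2 + ((D + 6) - 46) = 2 + ((6 + D) - 46) = 2 + (-40 + D) = -38 + D)
S(L) = (-64 - L)/L
p - (S(13) + d(83)) = 7850 - ((-64 - 1*13)/13 + (-38 + 83)) = 7850 - ((-64 - 13)/13 + 45) = 7850 - ((1/13)*(-77) + 45) = 7850 - (-77/13 + 45) = 7850 - 1*508/13 = 7850 - 508/13 = 101542/13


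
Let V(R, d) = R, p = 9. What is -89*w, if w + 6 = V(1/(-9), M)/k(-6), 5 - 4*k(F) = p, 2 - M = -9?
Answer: 4717/9 ≈ 524.11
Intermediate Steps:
M = 11 (M = 2 - 1*(-9) = 2 + 9 = 11)
k(F) = -1 (k(F) = 5/4 - 1/4*9 = 5/4 - 9/4 = -1)
w = -53/9 (w = -6 + 1/(-9*(-1)) = -6 - 1/9*(-1) = -6 + 1/9 = -53/9 ≈ -5.8889)
-89*w = -89*(-53/9) = 4717/9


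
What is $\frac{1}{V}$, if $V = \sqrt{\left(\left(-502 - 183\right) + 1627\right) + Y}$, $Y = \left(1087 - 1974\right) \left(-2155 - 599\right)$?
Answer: $\frac{\sqrt{3615}}{93990} \approx 0.00063969$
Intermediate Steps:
$Y = 2442798$ ($Y = \left(-887\right) \left(-2754\right) = 2442798$)
$V = 26 \sqrt{3615}$ ($V = \sqrt{\left(\left(-502 - 183\right) + 1627\right) + 2442798} = \sqrt{\left(-685 + 1627\right) + 2442798} = \sqrt{942 + 2442798} = \sqrt{2443740} = 26 \sqrt{3615} \approx 1563.2$)
$\frac{1}{V} = \frac{1}{26 \sqrt{3615}} = \frac{\sqrt{3615}}{93990}$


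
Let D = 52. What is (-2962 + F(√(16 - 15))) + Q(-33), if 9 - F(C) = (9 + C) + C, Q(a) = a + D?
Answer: -2945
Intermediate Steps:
Q(a) = 52 + a (Q(a) = a + 52 = 52 + a)
F(C) = -2*C (F(C) = 9 - ((9 + C) + C) = 9 - (9 + 2*C) = 9 + (-9 - 2*C) = -2*C)
(-2962 + F(√(16 - 15))) + Q(-33) = (-2962 - 2*√(16 - 15)) + (52 - 33) = (-2962 - 2*√1) + 19 = (-2962 - 2*1) + 19 = (-2962 - 2) + 19 = -2964 + 19 = -2945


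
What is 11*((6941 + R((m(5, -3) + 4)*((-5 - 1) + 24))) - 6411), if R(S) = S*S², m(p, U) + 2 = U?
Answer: -58322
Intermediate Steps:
m(p, U) = -2 + U
R(S) = S³
11*((6941 + R((m(5, -3) + 4)*((-5 - 1) + 24))) - 6411) = 11*((6941 + (((-2 - 3) + 4)*((-5 - 1) + 24))³) - 6411) = 11*((6941 + ((-5 + 4)*(-6 + 24))³) - 6411) = 11*((6941 + (-1*18)³) - 6411) = 11*((6941 + (-18)³) - 6411) = 11*((6941 - 5832) - 6411) = 11*(1109 - 6411) = 11*(-5302) = -58322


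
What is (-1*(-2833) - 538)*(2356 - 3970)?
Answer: -3704130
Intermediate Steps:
(-1*(-2833) - 538)*(2356 - 3970) = (2833 - 538)*(-1614) = 2295*(-1614) = -3704130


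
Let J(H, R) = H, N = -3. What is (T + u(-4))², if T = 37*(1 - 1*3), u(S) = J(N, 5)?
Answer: 5929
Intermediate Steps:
u(S) = -3
T = -74 (T = 37*(1 - 3) = 37*(-2) = -74)
(T + u(-4))² = (-74 - 3)² = (-77)² = 5929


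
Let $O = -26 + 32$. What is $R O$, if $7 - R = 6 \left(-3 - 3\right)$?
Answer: $258$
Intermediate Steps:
$O = 6$
$R = 43$ ($R = 7 - 6 \left(-3 - 3\right) = 7 - 6 \left(-6\right) = 7 - -36 = 7 + 36 = 43$)
$R O = 43 \cdot 6 = 258$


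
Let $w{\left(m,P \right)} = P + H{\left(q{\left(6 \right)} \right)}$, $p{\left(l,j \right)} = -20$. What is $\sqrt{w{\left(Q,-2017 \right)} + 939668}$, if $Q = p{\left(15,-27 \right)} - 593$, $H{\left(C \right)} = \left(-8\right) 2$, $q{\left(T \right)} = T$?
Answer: $\sqrt{937635} \approx 968.32$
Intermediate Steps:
$H{\left(C \right)} = -16$
$Q = -613$ ($Q = -20 - 593 = -613$)
$w{\left(m,P \right)} = -16 + P$ ($w{\left(m,P \right)} = P - 16 = -16 + P$)
$\sqrt{w{\left(Q,-2017 \right)} + 939668} = \sqrt{\left(-16 - 2017\right) + 939668} = \sqrt{-2033 + 939668} = \sqrt{937635}$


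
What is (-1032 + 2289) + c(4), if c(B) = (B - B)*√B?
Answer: 1257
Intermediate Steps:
c(B) = 0 (c(B) = 0*√B = 0)
(-1032 + 2289) + c(4) = (-1032 + 2289) + 0 = 1257 + 0 = 1257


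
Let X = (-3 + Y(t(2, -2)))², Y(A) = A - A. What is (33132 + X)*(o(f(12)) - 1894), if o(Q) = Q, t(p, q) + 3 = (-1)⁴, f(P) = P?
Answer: -62371362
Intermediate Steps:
t(p, q) = -2 (t(p, q) = -3 + (-1)⁴ = -3 + 1 = -2)
Y(A) = 0
X = 9 (X = (-3 + 0)² = (-3)² = 9)
(33132 + X)*(o(f(12)) - 1894) = (33132 + 9)*(12 - 1894) = 33141*(-1882) = -62371362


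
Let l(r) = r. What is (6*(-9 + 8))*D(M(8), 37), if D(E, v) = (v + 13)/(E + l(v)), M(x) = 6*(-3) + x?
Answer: -100/9 ≈ -11.111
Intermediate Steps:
M(x) = -18 + x
D(E, v) = (13 + v)/(E + v) (D(E, v) = (v + 13)/(E + v) = (13 + v)/(E + v))
(6*(-9 + 8))*D(M(8), 37) = (6*(-9 + 8))*((13 + 37)/((-18 + 8) + 37)) = (6*(-1))*(50/(-10 + 37)) = -6*50/27 = -100/9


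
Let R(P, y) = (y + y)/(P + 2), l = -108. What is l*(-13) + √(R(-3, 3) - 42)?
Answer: 1404 + 4*I*√3 ≈ 1404.0 + 6.9282*I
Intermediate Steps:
R(P, y) = 2*y/(2 + P) (R(P, y) = (2*y)/(2 + P) = 2*y/(2 + P))
l*(-13) + √(R(-3, 3) - 42) = -108*(-13) + √(2*3/(2 - 3) - 42) = 1404 + √(2*3/(-1) - 42) = 1404 + √(2*3*(-1) - 42) = 1404 + √(-6 - 42) = 1404 + √(-48) = 1404 + 4*I*√3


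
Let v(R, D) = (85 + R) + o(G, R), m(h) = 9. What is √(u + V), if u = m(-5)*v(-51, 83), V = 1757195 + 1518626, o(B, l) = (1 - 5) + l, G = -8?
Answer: 4*√204727 ≈ 1809.9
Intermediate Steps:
o(B, l) = -4 + l
V = 3275821
v(R, D) = 81 + 2*R (v(R, D) = (85 + R) + (-4 + R) = 81 + 2*R)
u = -189 (u = 9*(81 + 2*(-51)) = 9*(81 - 102) = 9*(-21) = -189)
√(u + V) = √(-189 + 3275821) = √3275632 = 4*√204727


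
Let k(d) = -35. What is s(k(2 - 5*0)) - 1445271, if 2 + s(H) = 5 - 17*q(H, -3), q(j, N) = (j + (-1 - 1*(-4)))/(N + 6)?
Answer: -4335260/3 ≈ -1.4451e+6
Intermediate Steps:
q(j, N) = (3 + j)/(6 + N) (q(j, N) = (j + (-1 + 4))/(6 + N) = (j + 3)/(6 + N) = (3 + j)/(6 + N))
s(H) = -14 - 17*H/3 (s(H) = -2 + (5 - 17*(3 + H)/(6 - 3)) = -2 + (5 - 17*(3 + H)/3) = -2 + (5 - 17*(1 + H/3)) = -2 + (5 + (-17 - 17*H/3)) = -2 + (-12 - 17*H/3) = -14 - 17*H/3)
s(k(2 - 5*0)) - 1445271 = (-14 - 17/3*(-35)) - 1445271 = (-14 + 595/3) - 1445271 = 553/3 - 1445271 = -4335260/3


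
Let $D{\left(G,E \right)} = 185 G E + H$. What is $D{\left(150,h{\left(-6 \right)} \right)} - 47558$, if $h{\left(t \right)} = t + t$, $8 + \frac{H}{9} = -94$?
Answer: $-381476$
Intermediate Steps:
$H = -918$ ($H = -72 + 9 \left(-94\right) = -72 - 846 = -918$)
$h{\left(t \right)} = 2 t$
$D{\left(G,E \right)} = -918 + 185 E G$ ($D{\left(G,E \right)} = 185 G E - 918 = 185 E G - 918 = -918 + 185 E G$)
$D{\left(150,h{\left(-6 \right)} \right)} - 47558 = \left(-918 + 185 \cdot 2 \left(-6\right) 150\right) - 47558 = \left(-918 + 185 \left(-12\right) 150\right) - 47558 = \left(-918 - 333000\right) - 47558 = -333918 - 47558 = -381476$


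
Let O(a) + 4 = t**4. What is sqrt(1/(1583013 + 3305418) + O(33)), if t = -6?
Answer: sqrt(381168035531403)/543159 ≈ 35.944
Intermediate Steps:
O(a) = 1292 (O(a) = -4 + (-6)**4 = -4 + 1296 = 1292)
sqrt(1/(1583013 + 3305418) + O(33)) = sqrt(1/(1583013 + 3305418) + 1292) = sqrt(1/4888431 + 1292) = sqrt(6315852853/4888431) = sqrt(381168035531403)/543159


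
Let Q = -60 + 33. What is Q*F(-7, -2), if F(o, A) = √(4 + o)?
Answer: -27*I*√3 ≈ -46.765*I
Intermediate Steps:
Q = -27
Q*F(-7, -2) = -27*√(4 - 7) = -27*I*√3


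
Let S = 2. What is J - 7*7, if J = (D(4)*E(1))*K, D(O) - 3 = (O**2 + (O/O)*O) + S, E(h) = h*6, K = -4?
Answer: -649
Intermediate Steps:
E(h) = 6*h
D(O) = 5 + O + O**2 (D(O) = 3 + ((O**2 + (O/O)*O) + 2) = 3 + ((O**2 + 1*O) + 2) = 3 + ((O**2 + O) + 2) = 3 + ((O + O**2) + 2) = 3 + (2 + O + O**2) = 5 + O + O**2)
J = -600 (J = ((5 + 4 + 4**2)*(6*1))*(-4) = ((5 + 4 + 16)*6)*(-4) = (25*6)*(-4) = 150*(-4) = -600)
J - 7*7 = -600 - 7*7 = -600 - 49 = -649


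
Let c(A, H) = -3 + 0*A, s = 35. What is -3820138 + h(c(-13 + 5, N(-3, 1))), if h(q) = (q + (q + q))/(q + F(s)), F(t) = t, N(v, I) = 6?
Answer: -122244425/32 ≈ -3.8201e+6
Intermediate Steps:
c(A, H) = -3 (c(A, H) = -3 + 0 = -3)
h(q) = 3*q/(35 + q) (h(q) = (q + (q + q))/(q + 35) = (q + 2*q)/(35 + q) = (3*q)/(35 + q) = 3*q/(35 + q))
-3820138 + h(c(-13 + 5, N(-3, 1))) = -3820138 + 3*(-3)/(35 - 3) = -3820138 + 3*(-3)/32 = -3820138 + 3*(-3)*(1/32) = -3820138 - 9/32 = -122244425/32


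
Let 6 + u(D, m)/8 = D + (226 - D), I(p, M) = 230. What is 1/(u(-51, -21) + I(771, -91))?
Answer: 1/1990 ≈ 0.00050251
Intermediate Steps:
u(D, m) = 1760 (u(D, m) = -48 + 8*(D + (226 - D)) = -48 + 8*226 = -48 + 1808 = 1760)
1/(u(-51, -21) + I(771, -91)) = 1/(1760 + 230) = 1/1990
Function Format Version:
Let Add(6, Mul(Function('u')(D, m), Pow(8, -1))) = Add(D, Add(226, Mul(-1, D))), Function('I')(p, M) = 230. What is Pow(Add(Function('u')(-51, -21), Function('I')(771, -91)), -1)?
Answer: Rational(1, 1990) ≈ 0.00050251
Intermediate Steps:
Function('u')(D, m) = 1760 (Function('u')(D, m) = Add(-48, Mul(8, Add(D, Add(226, Mul(-1, D))))) = Add(-48, Mul(8, 226)) = Add(-48, 1808) = 1760)
Pow(Add(Function('u')(-51, -21), Function('I')(771, -91)), -1) = Pow(Add(1760, 230), -1) = Pow(1990, -1) = Rational(1, 1990)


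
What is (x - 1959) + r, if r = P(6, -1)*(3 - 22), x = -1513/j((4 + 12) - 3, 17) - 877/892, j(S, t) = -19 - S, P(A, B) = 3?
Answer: -14055793/7136 ≈ -1969.7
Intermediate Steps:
x = 330383/7136 (x = -1513/(-19 - ((4 + 12) - 3)) - 877/892 = -1513/(-19 - (16 - 3)) - 877*1/892 = -1513/(-19 - 1*13) - 877/892 = -1513/(-19 - 13) - 877/892 = -1513/(-32) - 877/892 = -1513*(-1/32) - 877/892 = 1513/32 - 877/892 = 330383/7136 ≈ 46.298)
r = -57 (r = 3*(3 - 22) = 3*(-19) = -57)
(x - 1959) + r = (330383/7136 - 1959) - 57 = -13649041/7136 - 57 = -14055793/7136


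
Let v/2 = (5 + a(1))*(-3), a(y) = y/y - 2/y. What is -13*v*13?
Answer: 4056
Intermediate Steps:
a(y) = 1 - 2/y
v = -24 (v = 2*((5 + (-2 + 1)/1)*(-3)) = 2*((5 + 1*(-1))*(-3)) = 2*((5 - 1)*(-3)) = 2*(4*(-3)) = 2*(-12) = -24)
-13*v*13 = -13*(-24)*13 = 312*13 = 4056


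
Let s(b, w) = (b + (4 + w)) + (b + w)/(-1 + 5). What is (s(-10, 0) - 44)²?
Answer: 11025/4 ≈ 2756.3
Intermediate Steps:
s(b, w) = 4 + 5*b/4 + 5*w/4 (s(b, w) = (4 + b + w) + (b + w)/4 = (4 + b + w) + (b + w)*(¼) = (4 + b + w) + (b/4 + w/4) = 4 + 5*b/4 + 5*w/4)
(s(-10, 0) - 44)² = ((4 + (5/4)*(-10) + (5/4)*0) - 44)² = ((4 - 25/2 + 0) - 44)² = (-17/2 - 44)² = (-105/2)² = 11025/4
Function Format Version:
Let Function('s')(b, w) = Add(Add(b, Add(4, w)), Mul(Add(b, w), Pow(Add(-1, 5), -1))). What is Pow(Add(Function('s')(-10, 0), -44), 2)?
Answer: Rational(11025, 4) ≈ 2756.3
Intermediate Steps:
Function('s')(b, w) = Add(4, Mul(Rational(5, 4), b), Mul(Rational(5, 4), w)) (Function('s')(b, w) = Add(Add(4, b, w), Mul(Add(b, w), Pow(4, -1))) = Add(Add(4, b, w), Mul(Add(b, w), Rational(1, 4))) = Add(Add(4, b, w), Add(Mul(Rational(1, 4), b), Mul(Rational(1, 4), w))) = Add(4, Mul(Rational(5, 4), b), Mul(Rational(5, 4), w)))
Pow(Add(Function('s')(-10, 0), -44), 2) = Pow(Add(Add(4, Mul(Rational(5, 4), -10), Mul(Rational(5, 4), 0)), -44), 2) = Pow(Add(Add(4, Rational(-25, 2), 0), -44), 2) = Pow(Add(Rational(-17, 2), -44), 2) = Pow(Rational(-105, 2), 2) = Rational(11025, 4)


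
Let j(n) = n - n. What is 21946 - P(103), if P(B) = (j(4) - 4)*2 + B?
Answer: 21851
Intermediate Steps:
j(n) = 0
P(B) = -8 + B (P(B) = (0 - 4)*2 + B = -4*2 + B = -8 + B)
21946 - P(103) = 21946 - (-8 + 103) = 21946 - 1*95 = 21946 - 95 = 21851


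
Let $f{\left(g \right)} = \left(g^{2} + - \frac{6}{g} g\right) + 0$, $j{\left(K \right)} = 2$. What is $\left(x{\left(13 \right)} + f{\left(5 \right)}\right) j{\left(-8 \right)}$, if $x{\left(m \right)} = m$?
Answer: $64$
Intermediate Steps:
$f{\left(g \right)} = -6 + g^{2}$ ($f{\left(g \right)} = \left(g^{2} - 6\right) + 0 = \left(-6 + g^{2}\right) + 0 = -6 + g^{2}$)
$\left(x{\left(13 \right)} + f{\left(5 \right)}\right) j{\left(-8 \right)} = \left(13 - \left(6 - 5^{2}\right)\right) 2 = \left(13 + \left(-6 + 25\right)\right) 2 = \left(13 + 19\right) 2 = 32 \cdot 2 = 64$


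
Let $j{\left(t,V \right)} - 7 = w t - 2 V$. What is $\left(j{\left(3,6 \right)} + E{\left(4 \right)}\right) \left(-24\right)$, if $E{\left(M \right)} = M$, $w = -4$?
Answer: $312$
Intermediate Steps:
$j{\left(t,V \right)} = 7 - 4 t - 2 V$ ($j{\left(t,V \right)} = 7 - \left(2 V + 4 t\right) = 7 - 4 t - 2 V$)
$\left(j{\left(3,6 \right)} + E{\left(4 \right)}\right) \left(-24\right) = \left(\left(7 - 12 - 12\right) + 4\right) \left(-24\right) = \left(-17 + 4\right) \left(-24\right) = \left(-13\right) \left(-24\right) = 312$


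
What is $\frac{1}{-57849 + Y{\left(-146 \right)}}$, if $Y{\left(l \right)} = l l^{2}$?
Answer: $- \frac{1}{3169985} \approx -3.1546 \cdot 10^{-7}$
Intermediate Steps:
$Y{\left(l \right)} = l^{3}$
$\frac{1}{-57849 + Y{\left(-146 \right)}} = \frac{1}{-57849 + \left(-146\right)^{3}} = \frac{1}{-57849 - 3112136} = \frac{1}{-3169985} = - \frac{1}{3169985}$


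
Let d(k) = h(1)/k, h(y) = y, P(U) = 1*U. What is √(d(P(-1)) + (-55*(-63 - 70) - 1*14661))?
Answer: I*√7347 ≈ 85.715*I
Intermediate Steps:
P(U) = U
d(k) = 1/k
√(d(P(-1)) + (-55*(-63 - 70) - 1*14661)) = √(1/(-1) + (-55*(-63 - 70) - 1*14661)) = √(-1 + (-55*(-133) - 14661)) = √(-1 + (7315 - 14661)) = √(-1 - 7346) = √(-7347) = I*√7347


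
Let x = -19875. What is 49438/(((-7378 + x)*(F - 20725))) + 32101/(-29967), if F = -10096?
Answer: -3851746534781/3595888936353 ≈ -1.0712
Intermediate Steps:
49438/(((-7378 + x)*(F - 20725))) + 32101/(-29967) = 49438/(((-7378 - 19875)*(-10096 - 20725))) + 32101/(-29967) = 49438/((-27253*(-30821))) + 32101*(-1/29967) = 49438/839964713 - 32101/29967 = -3851746534781/3595888936353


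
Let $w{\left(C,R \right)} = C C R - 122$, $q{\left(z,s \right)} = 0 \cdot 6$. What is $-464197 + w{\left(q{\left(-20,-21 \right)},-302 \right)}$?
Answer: $-464319$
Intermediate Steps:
$q{\left(z,s \right)} = 0$
$w{\left(C,R \right)} = -122 + R C^{2}$ ($w{\left(C,R \right)} = C^{2} R - 122 = R C^{2} - 122 = -122 + R C^{2}$)
$-464197 + w{\left(q{\left(-20,-21 \right)},-302 \right)} = -464197 - \left(122 + 302 \cdot 0^{2}\right) = -464197 - 122 = -464319$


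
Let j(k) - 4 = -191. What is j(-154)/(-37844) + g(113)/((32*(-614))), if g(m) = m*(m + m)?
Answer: -120348237/92944864 ≈ -1.2948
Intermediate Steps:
g(m) = 2*m² (g(m) = m*(2*m) = 2*m²)
j(k) = -187 (j(k) = 4 - 191 = -187)
j(-154)/(-37844) + g(113)/((32*(-614))) = -187/(-37844) + (2*113²)/((32*(-614))) = -187*(-1/37844) + (2*12769)/(-19648) = 187/37844 + 25538*(-1/19648) = 187/37844 - 12769/9824 = -120348237/92944864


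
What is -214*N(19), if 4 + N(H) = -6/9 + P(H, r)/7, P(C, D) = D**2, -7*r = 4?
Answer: 1017356/1029 ≈ 988.68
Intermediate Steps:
r = -4/7 (r = -1/7*4 = -4/7 ≈ -0.57143)
N(H) = -4754/1029 (N(H) = -4 + (-6/9 + (-4/7)**2/7) = -4 + (-6*1/9 + (16/49)*(1/7)) = -4 + (-2/3 + 16/343) = -4 - 638/1029 = -4754/1029)
-214*N(19) = -214*(-4754/1029) = 1017356/1029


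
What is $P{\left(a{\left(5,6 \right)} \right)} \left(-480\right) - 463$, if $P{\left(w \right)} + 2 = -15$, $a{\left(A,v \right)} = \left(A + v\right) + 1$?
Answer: $7697$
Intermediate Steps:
$a{\left(A,v \right)} = 1 + A + v$
$P{\left(w \right)} = -17$ ($P{\left(w \right)} = -2 - 15 = -17$)
$P{\left(a{\left(5,6 \right)} \right)} \left(-480\right) - 463 = \left(-17\right) \left(-480\right) - 463 = 8160 - 463 = 7697$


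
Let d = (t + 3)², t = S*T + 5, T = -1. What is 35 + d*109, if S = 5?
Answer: 1016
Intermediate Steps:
t = 0 (t = 5*(-1) + 5 = -5 + 5 = 0)
d = 9 (d = (0 + 3)² = 3² = 9)
35 + d*109 = 35 + 9*109 = 35 + 981 = 1016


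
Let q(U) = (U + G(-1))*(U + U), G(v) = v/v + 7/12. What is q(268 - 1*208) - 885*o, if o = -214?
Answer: 196780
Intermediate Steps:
G(v) = 19/12 (G(v) = 1 + 7*(1/12) = 1 + 7/12 = 19/12)
q(U) = 2*U*(19/12 + U) (q(U) = (U + 19/12)*(U + U) = (19/12 + U)*(2*U) = 2*U*(19/12 + U))
q(268 - 1*208) - 885*o = (268 - 1*208)*(19 + 12*(268 - 1*208))/6 - 885*(-214) = (268 - 208)*(19 + 12*(268 - 208))/6 + 189390 = (⅙)*60*(19 + 12*60) + 189390 = (⅙)*60*(19 + 720) + 189390 = (⅙)*60*739 + 189390 = 7390 + 189390 = 196780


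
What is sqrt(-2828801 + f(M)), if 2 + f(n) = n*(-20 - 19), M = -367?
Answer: I*sqrt(2814490) ≈ 1677.6*I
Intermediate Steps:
f(n) = -2 - 39*n (f(n) = -2 + n*(-20 - 19) = -2 + n*(-39) = -2 - 39*n)
sqrt(-2828801 + f(M)) = sqrt(-2828801 + (-2 - 39*(-367))) = sqrt(-2828801 + (-2 + 14313)) = sqrt(-2828801 + 14311) = sqrt(-2814490) = I*sqrt(2814490)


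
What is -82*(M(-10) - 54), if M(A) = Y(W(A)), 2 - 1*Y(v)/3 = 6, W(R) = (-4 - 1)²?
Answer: 5412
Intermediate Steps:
W(R) = 25 (W(R) = (-5)² = 25)
Y(v) = -12 (Y(v) = 6 - 3*6 = 6 - 18 = -12)
M(A) = -12
-82*(M(-10) - 54) = -82*(-12 - 54) = -82*(-66) = 5412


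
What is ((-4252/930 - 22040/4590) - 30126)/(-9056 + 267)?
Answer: 2143981168/625293405 ≈ 3.4288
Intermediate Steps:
((-4252/930 - 22040/4590) - 30126)/(-9056 + 267) = ((-4252*1/930 - 22040*1/4590) - 30126)/(-8789) = ((-2126/465 - 2204/459) - 30126)*(-1/8789) = (-666898/71145 - 30126)*(-1/8789) = -2143981168/71145*(-1/8789) = 2143981168/625293405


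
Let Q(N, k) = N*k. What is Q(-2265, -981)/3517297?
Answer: 2221965/3517297 ≈ 0.63173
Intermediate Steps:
Q(-2265, -981)/3517297 = -2265*(-981)/3517297 = 2221965*(1/3517297) = 2221965/3517297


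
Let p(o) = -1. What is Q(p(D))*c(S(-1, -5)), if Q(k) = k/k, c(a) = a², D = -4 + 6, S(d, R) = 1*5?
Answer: 25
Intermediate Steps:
S(d, R) = 5
D = 2
Q(k) = 1
Q(p(D))*c(S(-1, -5)) = 1*5² = 1*25 = 25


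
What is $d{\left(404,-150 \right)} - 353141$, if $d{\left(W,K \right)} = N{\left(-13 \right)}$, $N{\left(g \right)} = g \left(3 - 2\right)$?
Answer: $-353154$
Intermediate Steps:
$N{\left(g \right)} = g$ ($N{\left(g \right)} = g 1 = g$)
$d{\left(W,K \right)} = -13$
$d{\left(404,-150 \right)} - 353141 = -13 - 353141 = -353154$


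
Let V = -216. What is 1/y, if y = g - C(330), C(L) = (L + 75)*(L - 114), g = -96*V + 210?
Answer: -1/66534 ≈ -1.5030e-5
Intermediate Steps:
g = 20946 (g = -96*(-216) + 210 = 20736 + 210 = 20946)
C(L) = (-114 + L)*(75 + L) (C(L) = (75 + L)*(-114 + L) = (-114 + L)*(75 + L))
y = -66534 (y = 20946 - (-8550 + 330² - 39*330) = 20946 - (-8550 + 108900 - 12870) = 20946 - 1*87480 = 20946 - 87480 = -66534)
1/y = 1/(-66534) = -1/66534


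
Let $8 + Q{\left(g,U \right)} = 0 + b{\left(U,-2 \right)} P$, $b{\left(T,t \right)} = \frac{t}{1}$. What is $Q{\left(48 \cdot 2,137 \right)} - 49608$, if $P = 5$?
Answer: $-49626$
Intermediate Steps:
$b{\left(T,t \right)} = t$ ($b{\left(T,t \right)} = t 1 = t$)
$Q{\left(g,U \right)} = -18$ ($Q{\left(g,U \right)} = -8 + \left(0 - 10\right) = -8 - 10 = -18$)
$Q{\left(48 \cdot 2,137 \right)} - 49608 = -18 - 49608 = -49626$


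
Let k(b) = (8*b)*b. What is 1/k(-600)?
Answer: 1/2880000 ≈ 3.4722e-7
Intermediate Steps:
k(b) = 8*b**2
1/k(-600) = 1/(8*(-600)**2) = 1/(8*360000) = 1/2880000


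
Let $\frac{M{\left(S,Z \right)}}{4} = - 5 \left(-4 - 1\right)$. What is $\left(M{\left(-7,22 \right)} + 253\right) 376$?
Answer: $132728$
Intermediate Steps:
$M{\left(S,Z \right)} = 100$ ($M{\left(S,Z \right)} = 4 \left(- 5 \left(-4 - 1\right)\right) = 4 \left(\left(-5\right) \left(-5\right)\right) = 4 \cdot 25 = 100$)
$\left(M{\left(-7,22 \right)} + 253\right) 376 = \left(100 + 253\right) 376 = 353 \cdot 376 = 132728$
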